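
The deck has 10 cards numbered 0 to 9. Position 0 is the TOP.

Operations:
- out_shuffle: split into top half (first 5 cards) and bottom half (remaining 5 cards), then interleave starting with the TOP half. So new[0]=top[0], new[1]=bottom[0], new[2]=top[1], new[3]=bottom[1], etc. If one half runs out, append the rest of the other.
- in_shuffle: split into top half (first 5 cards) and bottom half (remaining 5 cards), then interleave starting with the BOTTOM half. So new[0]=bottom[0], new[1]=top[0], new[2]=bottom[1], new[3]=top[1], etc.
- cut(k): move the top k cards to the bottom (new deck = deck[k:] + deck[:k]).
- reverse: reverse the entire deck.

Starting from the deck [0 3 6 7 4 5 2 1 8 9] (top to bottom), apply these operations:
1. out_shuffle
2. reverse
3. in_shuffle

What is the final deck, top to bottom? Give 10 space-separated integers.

Answer: 6 9 2 4 3 8 5 7 0 1

Derivation:
After op 1 (out_shuffle): [0 5 3 2 6 1 7 8 4 9]
After op 2 (reverse): [9 4 8 7 1 6 2 3 5 0]
After op 3 (in_shuffle): [6 9 2 4 3 8 5 7 0 1]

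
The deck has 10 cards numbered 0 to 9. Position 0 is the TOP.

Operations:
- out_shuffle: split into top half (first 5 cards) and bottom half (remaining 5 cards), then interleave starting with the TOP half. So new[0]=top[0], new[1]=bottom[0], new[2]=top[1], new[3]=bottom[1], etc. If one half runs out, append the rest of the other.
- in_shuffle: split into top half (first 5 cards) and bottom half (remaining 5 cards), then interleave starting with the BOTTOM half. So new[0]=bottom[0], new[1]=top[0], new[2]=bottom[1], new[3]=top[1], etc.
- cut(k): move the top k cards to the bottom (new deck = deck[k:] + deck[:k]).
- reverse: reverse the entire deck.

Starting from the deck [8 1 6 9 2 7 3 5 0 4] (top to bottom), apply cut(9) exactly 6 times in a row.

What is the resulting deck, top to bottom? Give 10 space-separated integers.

Answer: 2 7 3 5 0 4 8 1 6 9

Derivation:
After op 1 (cut(9)): [4 8 1 6 9 2 7 3 5 0]
After op 2 (cut(9)): [0 4 8 1 6 9 2 7 3 5]
After op 3 (cut(9)): [5 0 4 8 1 6 9 2 7 3]
After op 4 (cut(9)): [3 5 0 4 8 1 6 9 2 7]
After op 5 (cut(9)): [7 3 5 0 4 8 1 6 9 2]
After op 6 (cut(9)): [2 7 3 5 0 4 8 1 6 9]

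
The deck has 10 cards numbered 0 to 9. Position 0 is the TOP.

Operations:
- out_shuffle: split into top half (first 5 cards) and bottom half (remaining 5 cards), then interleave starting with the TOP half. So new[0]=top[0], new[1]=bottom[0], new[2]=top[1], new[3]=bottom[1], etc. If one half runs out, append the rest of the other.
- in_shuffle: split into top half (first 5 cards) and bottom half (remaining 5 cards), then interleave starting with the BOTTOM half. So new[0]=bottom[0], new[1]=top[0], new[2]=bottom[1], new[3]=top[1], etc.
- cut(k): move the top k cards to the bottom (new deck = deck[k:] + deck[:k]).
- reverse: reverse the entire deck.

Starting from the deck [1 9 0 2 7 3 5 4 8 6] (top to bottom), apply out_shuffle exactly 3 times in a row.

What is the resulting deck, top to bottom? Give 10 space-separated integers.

After op 1 (out_shuffle): [1 3 9 5 0 4 2 8 7 6]
After op 2 (out_shuffle): [1 4 3 2 9 8 5 7 0 6]
After op 3 (out_shuffle): [1 8 4 5 3 7 2 0 9 6]

Answer: 1 8 4 5 3 7 2 0 9 6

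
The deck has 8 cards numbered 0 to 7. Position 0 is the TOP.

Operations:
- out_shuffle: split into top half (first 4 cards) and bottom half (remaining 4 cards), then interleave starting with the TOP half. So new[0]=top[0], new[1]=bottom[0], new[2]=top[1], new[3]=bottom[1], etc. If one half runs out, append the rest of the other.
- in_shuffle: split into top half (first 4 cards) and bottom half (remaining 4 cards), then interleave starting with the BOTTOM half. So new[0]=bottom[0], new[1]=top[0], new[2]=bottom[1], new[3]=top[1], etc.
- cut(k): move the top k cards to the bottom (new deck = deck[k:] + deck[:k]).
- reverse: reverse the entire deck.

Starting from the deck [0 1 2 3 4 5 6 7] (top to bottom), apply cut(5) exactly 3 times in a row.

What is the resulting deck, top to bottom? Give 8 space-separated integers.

Answer: 7 0 1 2 3 4 5 6

Derivation:
After op 1 (cut(5)): [5 6 7 0 1 2 3 4]
After op 2 (cut(5)): [2 3 4 5 6 7 0 1]
After op 3 (cut(5)): [7 0 1 2 3 4 5 6]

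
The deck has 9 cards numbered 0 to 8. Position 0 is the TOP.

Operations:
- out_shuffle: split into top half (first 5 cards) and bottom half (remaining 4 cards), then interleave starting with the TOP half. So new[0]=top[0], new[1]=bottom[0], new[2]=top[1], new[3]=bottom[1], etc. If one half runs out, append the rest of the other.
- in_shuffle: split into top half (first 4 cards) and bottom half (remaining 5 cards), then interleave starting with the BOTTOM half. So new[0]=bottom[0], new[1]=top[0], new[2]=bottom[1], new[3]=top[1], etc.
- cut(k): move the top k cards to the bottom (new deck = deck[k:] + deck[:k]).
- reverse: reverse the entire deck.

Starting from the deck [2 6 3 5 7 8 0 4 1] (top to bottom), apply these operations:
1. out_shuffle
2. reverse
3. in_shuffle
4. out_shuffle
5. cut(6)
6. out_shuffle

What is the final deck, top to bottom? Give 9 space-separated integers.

After op 1 (out_shuffle): [2 8 6 0 3 4 5 1 7]
After op 2 (reverse): [7 1 5 4 3 0 6 8 2]
After op 3 (in_shuffle): [3 7 0 1 6 5 8 4 2]
After op 4 (out_shuffle): [3 5 7 8 0 4 1 2 6]
After op 5 (cut(6)): [1 2 6 3 5 7 8 0 4]
After op 6 (out_shuffle): [1 7 2 8 6 0 3 4 5]

Answer: 1 7 2 8 6 0 3 4 5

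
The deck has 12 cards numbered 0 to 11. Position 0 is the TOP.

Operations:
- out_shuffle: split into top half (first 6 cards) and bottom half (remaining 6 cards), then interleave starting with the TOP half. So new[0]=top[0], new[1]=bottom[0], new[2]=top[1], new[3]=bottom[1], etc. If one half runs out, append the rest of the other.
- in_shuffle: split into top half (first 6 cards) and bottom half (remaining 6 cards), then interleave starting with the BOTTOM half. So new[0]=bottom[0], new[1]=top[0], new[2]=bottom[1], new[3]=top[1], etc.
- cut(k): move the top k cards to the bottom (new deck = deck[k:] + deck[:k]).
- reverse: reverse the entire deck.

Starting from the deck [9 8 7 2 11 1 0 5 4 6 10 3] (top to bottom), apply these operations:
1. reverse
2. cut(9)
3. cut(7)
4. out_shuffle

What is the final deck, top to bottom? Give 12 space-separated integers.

After op 1 (reverse): [3 10 6 4 5 0 1 11 2 7 8 9]
After op 2 (cut(9)): [7 8 9 3 10 6 4 5 0 1 11 2]
After op 3 (cut(7)): [5 0 1 11 2 7 8 9 3 10 6 4]
After op 4 (out_shuffle): [5 8 0 9 1 3 11 10 2 6 7 4]

Answer: 5 8 0 9 1 3 11 10 2 6 7 4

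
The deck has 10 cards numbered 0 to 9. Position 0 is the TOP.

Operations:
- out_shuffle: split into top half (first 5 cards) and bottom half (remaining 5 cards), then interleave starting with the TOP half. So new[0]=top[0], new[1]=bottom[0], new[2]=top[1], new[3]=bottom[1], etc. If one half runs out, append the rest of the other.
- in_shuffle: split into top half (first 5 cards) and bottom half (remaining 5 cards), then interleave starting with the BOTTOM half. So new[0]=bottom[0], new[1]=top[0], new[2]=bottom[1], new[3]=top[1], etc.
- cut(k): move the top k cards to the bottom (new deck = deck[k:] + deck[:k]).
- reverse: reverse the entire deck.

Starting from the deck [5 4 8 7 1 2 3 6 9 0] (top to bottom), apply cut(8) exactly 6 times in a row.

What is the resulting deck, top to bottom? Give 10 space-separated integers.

After op 1 (cut(8)): [9 0 5 4 8 7 1 2 3 6]
After op 2 (cut(8)): [3 6 9 0 5 4 8 7 1 2]
After op 3 (cut(8)): [1 2 3 6 9 0 5 4 8 7]
After op 4 (cut(8)): [8 7 1 2 3 6 9 0 5 4]
After op 5 (cut(8)): [5 4 8 7 1 2 3 6 9 0]
After op 6 (cut(8)): [9 0 5 4 8 7 1 2 3 6]

Answer: 9 0 5 4 8 7 1 2 3 6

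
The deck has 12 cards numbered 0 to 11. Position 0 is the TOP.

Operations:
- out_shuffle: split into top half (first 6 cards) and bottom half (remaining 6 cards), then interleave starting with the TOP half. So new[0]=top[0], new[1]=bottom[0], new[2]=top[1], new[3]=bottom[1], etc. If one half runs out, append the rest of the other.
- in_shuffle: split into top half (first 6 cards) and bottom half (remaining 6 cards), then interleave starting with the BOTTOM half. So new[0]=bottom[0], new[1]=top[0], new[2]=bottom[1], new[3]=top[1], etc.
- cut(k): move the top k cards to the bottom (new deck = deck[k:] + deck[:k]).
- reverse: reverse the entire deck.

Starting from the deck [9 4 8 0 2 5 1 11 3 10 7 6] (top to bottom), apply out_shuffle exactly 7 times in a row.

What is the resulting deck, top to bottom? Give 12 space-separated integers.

After op 1 (out_shuffle): [9 1 4 11 8 3 0 10 2 7 5 6]
After op 2 (out_shuffle): [9 0 1 10 4 2 11 7 8 5 3 6]
After op 3 (out_shuffle): [9 11 0 7 1 8 10 5 4 3 2 6]
After op 4 (out_shuffle): [9 10 11 5 0 4 7 3 1 2 8 6]
After op 5 (out_shuffle): [9 7 10 3 11 1 5 2 0 8 4 6]
After op 6 (out_shuffle): [9 5 7 2 10 0 3 8 11 4 1 6]
After op 7 (out_shuffle): [9 3 5 8 7 11 2 4 10 1 0 6]

Answer: 9 3 5 8 7 11 2 4 10 1 0 6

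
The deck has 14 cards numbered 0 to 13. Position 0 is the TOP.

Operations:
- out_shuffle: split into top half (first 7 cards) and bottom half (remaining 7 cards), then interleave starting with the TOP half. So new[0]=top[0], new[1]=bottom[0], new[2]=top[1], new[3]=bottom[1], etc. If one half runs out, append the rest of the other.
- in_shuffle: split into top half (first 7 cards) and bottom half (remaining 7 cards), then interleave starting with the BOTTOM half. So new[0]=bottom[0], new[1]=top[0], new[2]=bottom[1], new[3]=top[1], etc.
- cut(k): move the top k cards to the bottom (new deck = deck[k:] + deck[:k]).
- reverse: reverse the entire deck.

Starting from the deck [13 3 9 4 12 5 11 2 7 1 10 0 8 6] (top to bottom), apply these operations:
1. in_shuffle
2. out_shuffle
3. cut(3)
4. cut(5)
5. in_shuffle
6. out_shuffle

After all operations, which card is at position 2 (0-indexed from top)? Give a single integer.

After op 1 (in_shuffle): [2 13 7 3 1 9 10 4 0 12 8 5 6 11]
After op 2 (out_shuffle): [2 4 13 0 7 12 3 8 1 5 9 6 10 11]
After op 3 (cut(3)): [0 7 12 3 8 1 5 9 6 10 11 2 4 13]
After op 4 (cut(5)): [1 5 9 6 10 11 2 4 13 0 7 12 3 8]
After op 5 (in_shuffle): [4 1 13 5 0 9 7 6 12 10 3 11 8 2]
After op 6 (out_shuffle): [4 6 1 12 13 10 5 3 0 11 9 8 7 2]
Position 2: card 1.

Answer: 1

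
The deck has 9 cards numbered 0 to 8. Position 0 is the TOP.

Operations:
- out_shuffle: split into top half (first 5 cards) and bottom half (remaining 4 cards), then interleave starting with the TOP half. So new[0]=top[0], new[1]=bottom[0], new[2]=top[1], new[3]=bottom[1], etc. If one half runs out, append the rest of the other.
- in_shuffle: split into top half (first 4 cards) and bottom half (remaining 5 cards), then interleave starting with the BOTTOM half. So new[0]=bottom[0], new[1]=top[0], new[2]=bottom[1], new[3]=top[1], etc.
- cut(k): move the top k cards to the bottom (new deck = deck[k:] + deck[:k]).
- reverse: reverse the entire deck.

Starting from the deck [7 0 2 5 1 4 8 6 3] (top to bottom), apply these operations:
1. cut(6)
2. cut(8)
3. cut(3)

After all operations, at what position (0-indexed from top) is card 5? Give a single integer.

Answer: 4

Derivation:
After op 1 (cut(6)): [8 6 3 7 0 2 5 1 4]
After op 2 (cut(8)): [4 8 6 3 7 0 2 5 1]
After op 3 (cut(3)): [3 7 0 2 5 1 4 8 6]
Card 5 is at position 4.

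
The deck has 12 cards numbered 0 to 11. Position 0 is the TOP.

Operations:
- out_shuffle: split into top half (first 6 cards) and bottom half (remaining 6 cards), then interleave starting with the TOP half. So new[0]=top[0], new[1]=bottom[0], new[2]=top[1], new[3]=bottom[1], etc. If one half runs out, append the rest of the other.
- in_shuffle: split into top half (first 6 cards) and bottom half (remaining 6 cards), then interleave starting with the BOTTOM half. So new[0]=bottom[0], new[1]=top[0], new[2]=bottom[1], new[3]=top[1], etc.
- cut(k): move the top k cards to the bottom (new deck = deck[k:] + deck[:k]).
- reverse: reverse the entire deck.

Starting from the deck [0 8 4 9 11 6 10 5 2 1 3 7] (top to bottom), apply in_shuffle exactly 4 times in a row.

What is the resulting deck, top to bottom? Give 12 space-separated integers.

Answer: 2 11 0 1 6 8 3 10 4 7 5 9

Derivation:
After op 1 (in_shuffle): [10 0 5 8 2 4 1 9 3 11 7 6]
After op 2 (in_shuffle): [1 10 9 0 3 5 11 8 7 2 6 4]
After op 3 (in_shuffle): [11 1 8 10 7 9 2 0 6 3 4 5]
After op 4 (in_shuffle): [2 11 0 1 6 8 3 10 4 7 5 9]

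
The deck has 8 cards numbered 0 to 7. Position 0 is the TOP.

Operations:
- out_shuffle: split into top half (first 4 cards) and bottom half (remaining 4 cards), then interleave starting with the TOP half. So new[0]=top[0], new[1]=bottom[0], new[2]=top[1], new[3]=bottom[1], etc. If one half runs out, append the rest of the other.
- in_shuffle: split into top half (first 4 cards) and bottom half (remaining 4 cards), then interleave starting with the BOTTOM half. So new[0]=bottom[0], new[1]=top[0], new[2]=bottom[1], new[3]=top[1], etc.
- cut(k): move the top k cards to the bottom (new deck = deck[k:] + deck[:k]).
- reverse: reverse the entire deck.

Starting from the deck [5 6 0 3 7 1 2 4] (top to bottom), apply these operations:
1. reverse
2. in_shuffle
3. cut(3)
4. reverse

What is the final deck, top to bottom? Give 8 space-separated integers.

After op 1 (reverse): [4 2 1 7 3 0 6 5]
After op 2 (in_shuffle): [3 4 0 2 6 1 5 7]
After op 3 (cut(3)): [2 6 1 5 7 3 4 0]
After op 4 (reverse): [0 4 3 7 5 1 6 2]

Answer: 0 4 3 7 5 1 6 2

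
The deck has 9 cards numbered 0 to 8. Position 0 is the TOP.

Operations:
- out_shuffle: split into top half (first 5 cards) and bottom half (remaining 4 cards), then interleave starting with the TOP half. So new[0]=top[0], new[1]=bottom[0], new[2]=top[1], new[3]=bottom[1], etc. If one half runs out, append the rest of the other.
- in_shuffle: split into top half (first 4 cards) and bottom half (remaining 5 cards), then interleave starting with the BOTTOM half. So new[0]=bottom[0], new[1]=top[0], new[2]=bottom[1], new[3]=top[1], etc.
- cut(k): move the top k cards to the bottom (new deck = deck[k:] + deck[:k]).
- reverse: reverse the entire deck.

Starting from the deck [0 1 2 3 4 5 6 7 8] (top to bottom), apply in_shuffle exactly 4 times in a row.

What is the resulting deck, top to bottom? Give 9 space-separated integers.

Answer: 3 7 2 6 1 5 0 4 8

Derivation:
After op 1 (in_shuffle): [4 0 5 1 6 2 7 3 8]
After op 2 (in_shuffle): [6 4 2 0 7 5 3 1 8]
After op 3 (in_shuffle): [7 6 5 4 3 2 1 0 8]
After op 4 (in_shuffle): [3 7 2 6 1 5 0 4 8]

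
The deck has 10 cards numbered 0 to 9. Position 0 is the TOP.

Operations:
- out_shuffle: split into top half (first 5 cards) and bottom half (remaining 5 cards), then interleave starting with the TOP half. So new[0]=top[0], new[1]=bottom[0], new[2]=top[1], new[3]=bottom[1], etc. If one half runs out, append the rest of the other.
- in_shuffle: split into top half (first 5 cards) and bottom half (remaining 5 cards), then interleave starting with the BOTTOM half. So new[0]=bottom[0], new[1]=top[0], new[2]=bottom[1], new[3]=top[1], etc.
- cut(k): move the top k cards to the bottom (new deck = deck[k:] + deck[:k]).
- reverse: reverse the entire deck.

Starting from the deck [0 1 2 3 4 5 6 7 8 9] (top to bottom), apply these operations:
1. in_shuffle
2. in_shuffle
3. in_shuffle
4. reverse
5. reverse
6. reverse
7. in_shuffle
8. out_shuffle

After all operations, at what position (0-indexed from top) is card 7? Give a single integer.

After op 1 (in_shuffle): [5 0 6 1 7 2 8 3 9 4]
After op 2 (in_shuffle): [2 5 8 0 3 6 9 1 4 7]
After op 3 (in_shuffle): [6 2 9 5 1 8 4 0 7 3]
After op 4 (reverse): [3 7 0 4 8 1 5 9 2 6]
After op 5 (reverse): [6 2 9 5 1 8 4 0 7 3]
After op 6 (reverse): [3 7 0 4 8 1 5 9 2 6]
After op 7 (in_shuffle): [1 3 5 7 9 0 2 4 6 8]
After op 8 (out_shuffle): [1 0 3 2 5 4 7 6 9 8]
Card 7 is at position 6.

Answer: 6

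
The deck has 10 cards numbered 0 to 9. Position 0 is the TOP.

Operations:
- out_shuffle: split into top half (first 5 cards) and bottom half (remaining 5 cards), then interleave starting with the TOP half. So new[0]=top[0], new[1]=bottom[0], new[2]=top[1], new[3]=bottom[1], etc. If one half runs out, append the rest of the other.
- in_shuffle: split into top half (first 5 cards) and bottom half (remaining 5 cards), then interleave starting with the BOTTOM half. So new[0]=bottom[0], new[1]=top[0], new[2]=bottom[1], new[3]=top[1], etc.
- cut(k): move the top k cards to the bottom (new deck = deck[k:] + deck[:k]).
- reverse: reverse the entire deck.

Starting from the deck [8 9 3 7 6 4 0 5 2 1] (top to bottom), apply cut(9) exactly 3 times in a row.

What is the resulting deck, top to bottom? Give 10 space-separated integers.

After op 1 (cut(9)): [1 8 9 3 7 6 4 0 5 2]
After op 2 (cut(9)): [2 1 8 9 3 7 6 4 0 5]
After op 3 (cut(9)): [5 2 1 8 9 3 7 6 4 0]

Answer: 5 2 1 8 9 3 7 6 4 0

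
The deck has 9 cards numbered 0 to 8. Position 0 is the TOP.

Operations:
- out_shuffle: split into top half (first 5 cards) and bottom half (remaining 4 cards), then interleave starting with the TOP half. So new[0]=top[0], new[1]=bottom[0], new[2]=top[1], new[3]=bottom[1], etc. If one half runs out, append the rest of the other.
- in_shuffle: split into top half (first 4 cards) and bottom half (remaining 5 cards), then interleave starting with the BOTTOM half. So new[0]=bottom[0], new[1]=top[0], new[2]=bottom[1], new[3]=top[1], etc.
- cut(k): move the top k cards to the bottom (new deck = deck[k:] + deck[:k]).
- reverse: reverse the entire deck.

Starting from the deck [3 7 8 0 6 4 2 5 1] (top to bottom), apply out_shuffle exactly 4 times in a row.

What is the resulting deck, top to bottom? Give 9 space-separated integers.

Answer: 3 6 1 0 5 8 2 7 4

Derivation:
After op 1 (out_shuffle): [3 4 7 2 8 5 0 1 6]
After op 2 (out_shuffle): [3 5 4 0 7 1 2 6 8]
After op 3 (out_shuffle): [3 1 5 2 4 6 0 8 7]
After op 4 (out_shuffle): [3 6 1 0 5 8 2 7 4]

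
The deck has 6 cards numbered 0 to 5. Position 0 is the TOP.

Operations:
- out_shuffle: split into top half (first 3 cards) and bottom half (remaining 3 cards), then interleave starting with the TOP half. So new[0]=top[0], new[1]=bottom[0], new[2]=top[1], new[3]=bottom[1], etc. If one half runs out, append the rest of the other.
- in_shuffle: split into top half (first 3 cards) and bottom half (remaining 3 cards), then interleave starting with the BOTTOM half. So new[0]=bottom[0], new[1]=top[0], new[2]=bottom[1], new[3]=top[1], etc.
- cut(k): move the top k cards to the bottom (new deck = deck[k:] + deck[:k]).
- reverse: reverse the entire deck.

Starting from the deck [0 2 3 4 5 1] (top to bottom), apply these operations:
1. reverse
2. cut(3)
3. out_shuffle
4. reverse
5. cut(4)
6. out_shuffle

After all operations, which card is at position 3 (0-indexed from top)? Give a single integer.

After op 1 (reverse): [1 5 4 3 2 0]
After op 2 (cut(3)): [3 2 0 1 5 4]
After op 3 (out_shuffle): [3 1 2 5 0 4]
After op 4 (reverse): [4 0 5 2 1 3]
After op 5 (cut(4)): [1 3 4 0 5 2]
After op 6 (out_shuffle): [1 0 3 5 4 2]
Position 3: card 5.

Answer: 5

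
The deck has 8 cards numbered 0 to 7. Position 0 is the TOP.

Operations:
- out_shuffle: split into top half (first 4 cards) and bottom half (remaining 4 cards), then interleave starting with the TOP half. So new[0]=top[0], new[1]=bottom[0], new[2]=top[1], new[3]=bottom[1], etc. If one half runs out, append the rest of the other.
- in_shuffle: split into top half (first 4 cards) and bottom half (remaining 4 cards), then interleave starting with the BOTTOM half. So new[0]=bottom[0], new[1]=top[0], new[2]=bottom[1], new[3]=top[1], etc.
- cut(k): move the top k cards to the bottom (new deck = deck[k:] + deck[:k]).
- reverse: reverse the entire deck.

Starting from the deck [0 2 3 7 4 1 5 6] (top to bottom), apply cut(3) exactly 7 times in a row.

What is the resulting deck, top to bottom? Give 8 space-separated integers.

Answer: 1 5 6 0 2 3 7 4

Derivation:
After op 1 (cut(3)): [7 4 1 5 6 0 2 3]
After op 2 (cut(3)): [5 6 0 2 3 7 4 1]
After op 3 (cut(3)): [2 3 7 4 1 5 6 0]
After op 4 (cut(3)): [4 1 5 6 0 2 3 7]
After op 5 (cut(3)): [6 0 2 3 7 4 1 5]
After op 6 (cut(3)): [3 7 4 1 5 6 0 2]
After op 7 (cut(3)): [1 5 6 0 2 3 7 4]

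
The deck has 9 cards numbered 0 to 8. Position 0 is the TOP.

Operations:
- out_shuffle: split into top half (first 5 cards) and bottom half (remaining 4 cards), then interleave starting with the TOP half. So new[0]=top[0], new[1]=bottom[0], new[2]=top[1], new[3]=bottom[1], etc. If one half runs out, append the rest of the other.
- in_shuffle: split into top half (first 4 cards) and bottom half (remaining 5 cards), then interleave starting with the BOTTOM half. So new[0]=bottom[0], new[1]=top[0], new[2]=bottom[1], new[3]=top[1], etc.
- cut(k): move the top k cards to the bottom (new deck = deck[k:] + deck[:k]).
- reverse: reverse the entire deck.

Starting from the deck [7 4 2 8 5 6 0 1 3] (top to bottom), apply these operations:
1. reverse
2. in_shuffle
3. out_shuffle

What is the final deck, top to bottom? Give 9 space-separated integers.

After op 1 (reverse): [3 1 0 6 5 8 2 4 7]
After op 2 (in_shuffle): [5 3 8 1 2 0 4 6 7]
After op 3 (out_shuffle): [5 0 3 4 8 6 1 7 2]

Answer: 5 0 3 4 8 6 1 7 2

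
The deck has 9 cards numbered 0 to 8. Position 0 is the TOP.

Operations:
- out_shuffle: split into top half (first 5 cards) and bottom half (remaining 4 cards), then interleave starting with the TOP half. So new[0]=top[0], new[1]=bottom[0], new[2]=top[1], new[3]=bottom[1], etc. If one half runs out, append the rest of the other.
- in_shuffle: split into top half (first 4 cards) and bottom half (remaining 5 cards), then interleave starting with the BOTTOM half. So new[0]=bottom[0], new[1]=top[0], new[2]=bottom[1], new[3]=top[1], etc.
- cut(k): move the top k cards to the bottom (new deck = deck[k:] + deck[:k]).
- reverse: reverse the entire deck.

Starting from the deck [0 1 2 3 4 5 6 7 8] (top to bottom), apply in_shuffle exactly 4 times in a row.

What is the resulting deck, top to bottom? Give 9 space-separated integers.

Answer: 3 7 2 6 1 5 0 4 8

Derivation:
After op 1 (in_shuffle): [4 0 5 1 6 2 7 3 8]
After op 2 (in_shuffle): [6 4 2 0 7 5 3 1 8]
After op 3 (in_shuffle): [7 6 5 4 3 2 1 0 8]
After op 4 (in_shuffle): [3 7 2 6 1 5 0 4 8]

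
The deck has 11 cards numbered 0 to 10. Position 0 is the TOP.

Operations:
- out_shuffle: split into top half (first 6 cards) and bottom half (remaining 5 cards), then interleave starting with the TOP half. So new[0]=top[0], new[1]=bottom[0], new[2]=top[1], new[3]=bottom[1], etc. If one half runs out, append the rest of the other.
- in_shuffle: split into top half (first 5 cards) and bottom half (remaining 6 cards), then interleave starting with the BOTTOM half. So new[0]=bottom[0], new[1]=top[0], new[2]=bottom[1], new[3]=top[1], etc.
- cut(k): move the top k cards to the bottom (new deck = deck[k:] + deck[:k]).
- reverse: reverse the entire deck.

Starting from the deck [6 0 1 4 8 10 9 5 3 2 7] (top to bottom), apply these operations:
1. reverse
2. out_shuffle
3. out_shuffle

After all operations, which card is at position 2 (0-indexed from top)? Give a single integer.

Answer: 8

Derivation:
After op 1 (reverse): [7 2 3 5 9 10 8 4 1 0 6]
After op 2 (out_shuffle): [7 8 2 4 3 1 5 0 9 6 10]
After op 3 (out_shuffle): [7 5 8 0 2 9 4 6 3 10 1]
Position 2: card 8.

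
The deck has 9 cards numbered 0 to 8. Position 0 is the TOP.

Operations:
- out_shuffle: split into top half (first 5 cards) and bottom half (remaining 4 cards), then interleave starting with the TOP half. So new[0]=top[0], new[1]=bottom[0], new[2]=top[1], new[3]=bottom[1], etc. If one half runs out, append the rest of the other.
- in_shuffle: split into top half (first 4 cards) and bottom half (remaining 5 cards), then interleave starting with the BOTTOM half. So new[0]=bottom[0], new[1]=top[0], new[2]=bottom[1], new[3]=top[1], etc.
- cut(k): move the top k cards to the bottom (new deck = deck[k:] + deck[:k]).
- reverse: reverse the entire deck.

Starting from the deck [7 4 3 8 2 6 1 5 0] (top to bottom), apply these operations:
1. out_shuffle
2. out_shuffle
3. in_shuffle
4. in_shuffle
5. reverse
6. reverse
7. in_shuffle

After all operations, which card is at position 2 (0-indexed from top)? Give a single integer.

After op 1 (out_shuffle): [7 6 4 1 3 5 8 0 2]
After op 2 (out_shuffle): [7 5 6 8 4 0 1 2 3]
After op 3 (in_shuffle): [4 7 0 5 1 6 2 8 3]
After op 4 (in_shuffle): [1 4 6 7 2 0 8 5 3]
After op 5 (reverse): [3 5 8 0 2 7 6 4 1]
After op 6 (reverse): [1 4 6 7 2 0 8 5 3]
After op 7 (in_shuffle): [2 1 0 4 8 6 5 7 3]
Position 2: card 0.

Answer: 0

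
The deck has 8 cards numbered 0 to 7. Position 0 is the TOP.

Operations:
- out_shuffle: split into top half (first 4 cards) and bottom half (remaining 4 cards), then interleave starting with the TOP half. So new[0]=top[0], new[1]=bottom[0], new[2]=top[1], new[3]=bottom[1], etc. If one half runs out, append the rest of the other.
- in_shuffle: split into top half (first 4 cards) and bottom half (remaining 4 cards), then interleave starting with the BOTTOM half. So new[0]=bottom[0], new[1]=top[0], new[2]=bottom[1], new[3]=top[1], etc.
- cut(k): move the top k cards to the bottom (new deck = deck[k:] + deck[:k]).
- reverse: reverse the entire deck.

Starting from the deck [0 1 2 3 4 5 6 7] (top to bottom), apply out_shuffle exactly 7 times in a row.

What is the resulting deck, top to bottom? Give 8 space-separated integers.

After op 1 (out_shuffle): [0 4 1 5 2 6 3 7]
After op 2 (out_shuffle): [0 2 4 6 1 3 5 7]
After op 3 (out_shuffle): [0 1 2 3 4 5 6 7]
After op 4 (out_shuffle): [0 4 1 5 2 6 3 7]
After op 5 (out_shuffle): [0 2 4 6 1 3 5 7]
After op 6 (out_shuffle): [0 1 2 3 4 5 6 7]
After op 7 (out_shuffle): [0 4 1 5 2 6 3 7]

Answer: 0 4 1 5 2 6 3 7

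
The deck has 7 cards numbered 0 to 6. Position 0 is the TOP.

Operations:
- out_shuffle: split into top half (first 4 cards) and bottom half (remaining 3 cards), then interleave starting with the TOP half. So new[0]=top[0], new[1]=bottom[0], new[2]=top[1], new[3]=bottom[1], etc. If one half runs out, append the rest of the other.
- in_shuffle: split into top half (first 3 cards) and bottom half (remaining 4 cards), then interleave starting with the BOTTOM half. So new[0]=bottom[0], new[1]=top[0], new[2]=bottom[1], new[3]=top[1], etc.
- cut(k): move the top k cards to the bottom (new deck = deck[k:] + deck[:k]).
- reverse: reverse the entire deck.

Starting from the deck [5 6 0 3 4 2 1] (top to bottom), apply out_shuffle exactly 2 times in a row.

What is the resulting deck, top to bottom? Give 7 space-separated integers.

After op 1 (out_shuffle): [5 4 6 2 0 1 3]
After op 2 (out_shuffle): [5 0 4 1 6 3 2]

Answer: 5 0 4 1 6 3 2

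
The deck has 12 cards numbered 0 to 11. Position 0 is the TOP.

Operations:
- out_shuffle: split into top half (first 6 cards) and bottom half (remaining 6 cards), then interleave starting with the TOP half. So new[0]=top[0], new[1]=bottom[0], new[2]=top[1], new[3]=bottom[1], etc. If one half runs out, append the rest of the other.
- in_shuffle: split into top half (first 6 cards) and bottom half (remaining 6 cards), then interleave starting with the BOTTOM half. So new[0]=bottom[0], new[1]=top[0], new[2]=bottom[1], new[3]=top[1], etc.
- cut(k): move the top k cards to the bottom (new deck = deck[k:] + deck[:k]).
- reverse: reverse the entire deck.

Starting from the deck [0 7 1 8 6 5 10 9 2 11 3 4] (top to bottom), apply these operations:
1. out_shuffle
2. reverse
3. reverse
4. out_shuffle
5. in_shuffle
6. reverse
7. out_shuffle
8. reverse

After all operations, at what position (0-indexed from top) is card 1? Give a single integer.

After op 1 (out_shuffle): [0 10 7 9 1 2 8 11 6 3 5 4]
After op 2 (reverse): [4 5 3 6 11 8 2 1 9 7 10 0]
After op 3 (reverse): [0 10 7 9 1 2 8 11 6 3 5 4]
After op 4 (out_shuffle): [0 8 10 11 7 6 9 3 1 5 2 4]
After op 5 (in_shuffle): [9 0 3 8 1 10 5 11 2 7 4 6]
After op 6 (reverse): [6 4 7 2 11 5 10 1 8 3 0 9]
After op 7 (out_shuffle): [6 10 4 1 7 8 2 3 11 0 5 9]
After op 8 (reverse): [9 5 0 11 3 2 8 7 1 4 10 6]
Card 1 is at position 8.

Answer: 8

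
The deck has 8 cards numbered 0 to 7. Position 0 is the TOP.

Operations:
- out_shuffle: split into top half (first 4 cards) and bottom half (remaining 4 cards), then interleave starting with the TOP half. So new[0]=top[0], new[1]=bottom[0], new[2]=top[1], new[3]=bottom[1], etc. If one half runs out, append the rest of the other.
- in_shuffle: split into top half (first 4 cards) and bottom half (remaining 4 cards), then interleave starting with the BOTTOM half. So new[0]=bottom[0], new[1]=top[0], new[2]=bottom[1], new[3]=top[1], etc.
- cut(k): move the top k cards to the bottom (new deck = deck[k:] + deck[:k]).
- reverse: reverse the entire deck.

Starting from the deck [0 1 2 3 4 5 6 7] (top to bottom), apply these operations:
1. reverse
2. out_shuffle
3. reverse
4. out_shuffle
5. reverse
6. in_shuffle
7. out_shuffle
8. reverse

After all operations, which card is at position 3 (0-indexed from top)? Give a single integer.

After op 1 (reverse): [7 6 5 4 3 2 1 0]
After op 2 (out_shuffle): [7 3 6 2 5 1 4 0]
After op 3 (reverse): [0 4 1 5 2 6 3 7]
After op 4 (out_shuffle): [0 2 4 6 1 3 5 7]
After op 5 (reverse): [7 5 3 1 6 4 2 0]
After op 6 (in_shuffle): [6 7 4 5 2 3 0 1]
After op 7 (out_shuffle): [6 2 7 3 4 0 5 1]
After op 8 (reverse): [1 5 0 4 3 7 2 6]
Position 3: card 4.

Answer: 4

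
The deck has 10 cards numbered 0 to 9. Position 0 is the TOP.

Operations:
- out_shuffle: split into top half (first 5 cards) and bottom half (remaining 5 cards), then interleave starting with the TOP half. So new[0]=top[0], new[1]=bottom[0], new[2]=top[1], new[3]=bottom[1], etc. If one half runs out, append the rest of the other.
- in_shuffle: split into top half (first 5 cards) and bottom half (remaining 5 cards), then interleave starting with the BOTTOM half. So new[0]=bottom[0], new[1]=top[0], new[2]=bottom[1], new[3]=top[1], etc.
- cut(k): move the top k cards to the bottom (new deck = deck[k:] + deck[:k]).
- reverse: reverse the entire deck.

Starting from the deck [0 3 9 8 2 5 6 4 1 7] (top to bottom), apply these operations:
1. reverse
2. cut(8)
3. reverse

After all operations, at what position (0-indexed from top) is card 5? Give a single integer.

After op 1 (reverse): [7 1 4 6 5 2 8 9 3 0]
After op 2 (cut(8)): [3 0 7 1 4 6 5 2 8 9]
After op 3 (reverse): [9 8 2 5 6 4 1 7 0 3]
Card 5 is at position 3.

Answer: 3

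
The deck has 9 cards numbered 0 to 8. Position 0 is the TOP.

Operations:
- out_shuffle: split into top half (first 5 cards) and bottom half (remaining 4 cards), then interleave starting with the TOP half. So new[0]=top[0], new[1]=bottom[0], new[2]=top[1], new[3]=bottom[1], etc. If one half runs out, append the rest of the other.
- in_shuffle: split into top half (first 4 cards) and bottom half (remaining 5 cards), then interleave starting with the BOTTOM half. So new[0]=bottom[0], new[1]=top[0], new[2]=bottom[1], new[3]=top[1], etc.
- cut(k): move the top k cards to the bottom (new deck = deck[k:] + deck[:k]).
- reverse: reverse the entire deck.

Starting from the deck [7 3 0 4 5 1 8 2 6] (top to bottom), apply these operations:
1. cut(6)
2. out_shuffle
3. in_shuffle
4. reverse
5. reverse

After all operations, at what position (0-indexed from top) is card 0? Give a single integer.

After op 1 (cut(6)): [8 2 6 7 3 0 4 5 1]
After op 2 (out_shuffle): [8 0 2 4 6 5 7 1 3]
After op 3 (in_shuffle): [6 8 5 0 7 2 1 4 3]
After op 4 (reverse): [3 4 1 2 7 0 5 8 6]
After op 5 (reverse): [6 8 5 0 7 2 1 4 3]
Card 0 is at position 3.

Answer: 3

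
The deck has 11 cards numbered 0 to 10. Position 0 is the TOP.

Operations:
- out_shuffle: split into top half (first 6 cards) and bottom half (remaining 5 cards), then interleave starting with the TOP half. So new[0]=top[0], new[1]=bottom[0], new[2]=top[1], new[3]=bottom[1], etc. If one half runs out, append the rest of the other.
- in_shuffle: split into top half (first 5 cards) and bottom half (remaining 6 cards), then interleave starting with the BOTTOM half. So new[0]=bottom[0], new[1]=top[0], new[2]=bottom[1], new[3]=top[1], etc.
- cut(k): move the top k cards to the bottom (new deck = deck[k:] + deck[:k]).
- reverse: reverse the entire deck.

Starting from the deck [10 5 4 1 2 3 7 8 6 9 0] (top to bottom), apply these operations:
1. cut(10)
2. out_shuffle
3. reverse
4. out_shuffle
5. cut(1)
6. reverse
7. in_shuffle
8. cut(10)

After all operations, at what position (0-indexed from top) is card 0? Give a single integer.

After op 1 (cut(10)): [0 10 5 4 1 2 3 7 8 6 9]
After op 2 (out_shuffle): [0 3 10 7 5 8 4 6 1 9 2]
After op 3 (reverse): [2 9 1 6 4 8 5 7 10 3 0]
After op 4 (out_shuffle): [2 5 9 7 1 10 6 3 4 0 8]
After op 5 (cut(1)): [5 9 7 1 10 6 3 4 0 8 2]
After op 6 (reverse): [2 8 0 4 3 6 10 1 7 9 5]
After op 7 (in_shuffle): [6 2 10 8 1 0 7 4 9 3 5]
After op 8 (cut(10)): [5 6 2 10 8 1 0 7 4 9 3]
Card 0 is at position 6.

Answer: 6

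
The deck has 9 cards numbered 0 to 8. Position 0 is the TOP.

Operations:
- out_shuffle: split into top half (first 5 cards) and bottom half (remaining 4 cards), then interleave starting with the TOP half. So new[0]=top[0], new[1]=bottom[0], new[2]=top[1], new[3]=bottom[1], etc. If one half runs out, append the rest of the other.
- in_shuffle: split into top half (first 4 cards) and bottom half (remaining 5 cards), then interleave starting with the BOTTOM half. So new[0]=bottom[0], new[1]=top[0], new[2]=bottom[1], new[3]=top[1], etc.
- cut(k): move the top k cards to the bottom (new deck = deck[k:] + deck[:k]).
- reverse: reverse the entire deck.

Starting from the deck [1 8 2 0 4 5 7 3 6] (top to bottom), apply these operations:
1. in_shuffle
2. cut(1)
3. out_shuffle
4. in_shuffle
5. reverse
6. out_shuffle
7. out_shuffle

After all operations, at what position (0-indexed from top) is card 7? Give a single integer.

After op 1 (in_shuffle): [4 1 5 8 7 2 3 0 6]
After op 2 (cut(1)): [1 5 8 7 2 3 0 6 4]
After op 3 (out_shuffle): [1 3 5 0 8 6 7 4 2]
After op 4 (in_shuffle): [8 1 6 3 7 5 4 0 2]
After op 5 (reverse): [2 0 4 5 7 3 6 1 8]
After op 6 (out_shuffle): [2 3 0 6 4 1 5 8 7]
After op 7 (out_shuffle): [2 1 3 5 0 8 6 7 4]
Card 7 is at position 7.

Answer: 7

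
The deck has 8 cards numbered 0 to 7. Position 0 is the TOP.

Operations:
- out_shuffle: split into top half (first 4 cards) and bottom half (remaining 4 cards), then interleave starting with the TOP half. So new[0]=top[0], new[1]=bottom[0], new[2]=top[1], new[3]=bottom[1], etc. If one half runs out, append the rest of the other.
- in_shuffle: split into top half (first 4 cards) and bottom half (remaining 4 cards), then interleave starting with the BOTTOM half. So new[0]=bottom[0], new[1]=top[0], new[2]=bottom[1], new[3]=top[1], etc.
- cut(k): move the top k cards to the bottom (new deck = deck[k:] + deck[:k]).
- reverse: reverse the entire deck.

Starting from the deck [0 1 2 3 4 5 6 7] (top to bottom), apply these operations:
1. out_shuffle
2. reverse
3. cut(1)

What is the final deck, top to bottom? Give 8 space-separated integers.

After op 1 (out_shuffle): [0 4 1 5 2 6 3 7]
After op 2 (reverse): [7 3 6 2 5 1 4 0]
After op 3 (cut(1)): [3 6 2 5 1 4 0 7]

Answer: 3 6 2 5 1 4 0 7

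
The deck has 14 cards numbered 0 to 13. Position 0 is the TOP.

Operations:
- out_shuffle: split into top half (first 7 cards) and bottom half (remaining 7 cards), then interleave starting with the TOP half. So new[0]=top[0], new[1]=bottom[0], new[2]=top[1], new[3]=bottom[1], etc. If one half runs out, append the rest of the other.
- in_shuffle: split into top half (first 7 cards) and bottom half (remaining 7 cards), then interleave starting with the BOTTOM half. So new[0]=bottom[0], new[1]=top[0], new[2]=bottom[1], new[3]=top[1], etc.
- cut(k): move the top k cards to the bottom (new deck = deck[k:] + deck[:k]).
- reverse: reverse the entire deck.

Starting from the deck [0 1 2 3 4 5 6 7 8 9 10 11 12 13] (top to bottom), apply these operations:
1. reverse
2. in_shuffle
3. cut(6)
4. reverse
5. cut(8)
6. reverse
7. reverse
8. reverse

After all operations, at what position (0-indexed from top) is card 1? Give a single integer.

After op 1 (reverse): [13 12 11 10 9 8 7 6 5 4 3 2 1 0]
After op 2 (in_shuffle): [6 13 5 12 4 11 3 10 2 9 1 8 0 7]
After op 3 (cut(6)): [3 10 2 9 1 8 0 7 6 13 5 12 4 11]
After op 4 (reverse): [11 4 12 5 13 6 7 0 8 1 9 2 10 3]
After op 5 (cut(8)): [8 1 9 2 10 3 11 4 12 5 13 6 7 0]
After op 6 (reverse): [0 7 6 13 5 12 4 11 3 10 2 9 1 8]
After op 7 (reverse): [8 1 9 2 10 3 11 4 12 5 13 6 7 0]
After op 8 (reverse): [0 7 6 13 5 12 4 11 3 10 2 9 1 8]
Card 1 is at position 12.

Answer: 12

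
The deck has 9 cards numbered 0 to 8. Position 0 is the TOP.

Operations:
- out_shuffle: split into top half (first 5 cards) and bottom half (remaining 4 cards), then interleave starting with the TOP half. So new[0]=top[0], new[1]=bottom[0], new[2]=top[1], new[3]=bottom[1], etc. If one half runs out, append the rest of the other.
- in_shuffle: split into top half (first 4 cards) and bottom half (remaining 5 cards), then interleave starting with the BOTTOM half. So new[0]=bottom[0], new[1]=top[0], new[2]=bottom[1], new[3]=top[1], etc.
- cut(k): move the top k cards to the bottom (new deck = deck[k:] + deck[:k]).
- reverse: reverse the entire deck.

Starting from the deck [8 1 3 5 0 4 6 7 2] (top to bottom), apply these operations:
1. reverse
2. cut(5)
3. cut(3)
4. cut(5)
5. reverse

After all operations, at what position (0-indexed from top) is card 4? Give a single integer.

After op 1 (reverse): [2 7 6 4 0 5 3 1 8]
After op 2 (cut(5)): [5 3 1 8 2 7 6 4 0]
After op 3 (cut(3)): [8 2 7 6 4 0 5 3 1]
After op 4 (cut(5)): [0 5 3 1 8 2 7 6 4]
After op 5 (reverse): [4 6 7 2 8 1 3 5 0]
Card 4 is at position 0.

Answer: 0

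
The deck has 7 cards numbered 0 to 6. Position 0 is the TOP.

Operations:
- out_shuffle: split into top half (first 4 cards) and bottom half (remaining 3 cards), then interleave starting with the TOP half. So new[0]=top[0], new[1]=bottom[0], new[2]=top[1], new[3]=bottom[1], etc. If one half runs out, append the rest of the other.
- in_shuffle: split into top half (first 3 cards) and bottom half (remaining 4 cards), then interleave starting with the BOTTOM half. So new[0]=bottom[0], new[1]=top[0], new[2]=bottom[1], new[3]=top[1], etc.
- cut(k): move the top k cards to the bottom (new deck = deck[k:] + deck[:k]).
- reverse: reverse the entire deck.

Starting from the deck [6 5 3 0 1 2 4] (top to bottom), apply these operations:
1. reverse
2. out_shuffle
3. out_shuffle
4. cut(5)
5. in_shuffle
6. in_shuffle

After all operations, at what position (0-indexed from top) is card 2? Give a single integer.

Answer: 6

Derivation:
After op 1 (reverse): [4 2 1 0 3 5 6]
After op 2 (out_shuffle): [4 3 2 5 1 6 0]
After op 3 (out_shuffle): [4 1 3 6 2 0 5]
After op 4 (cut(5)): [0 5 4 1 3 6 2]
After op 5 (in_shuffle): [1 0 3 5 6 4 2]
After op 6 (in_shuffle): [5 1 6 0 4 3 2]
Card 2 is at position 6.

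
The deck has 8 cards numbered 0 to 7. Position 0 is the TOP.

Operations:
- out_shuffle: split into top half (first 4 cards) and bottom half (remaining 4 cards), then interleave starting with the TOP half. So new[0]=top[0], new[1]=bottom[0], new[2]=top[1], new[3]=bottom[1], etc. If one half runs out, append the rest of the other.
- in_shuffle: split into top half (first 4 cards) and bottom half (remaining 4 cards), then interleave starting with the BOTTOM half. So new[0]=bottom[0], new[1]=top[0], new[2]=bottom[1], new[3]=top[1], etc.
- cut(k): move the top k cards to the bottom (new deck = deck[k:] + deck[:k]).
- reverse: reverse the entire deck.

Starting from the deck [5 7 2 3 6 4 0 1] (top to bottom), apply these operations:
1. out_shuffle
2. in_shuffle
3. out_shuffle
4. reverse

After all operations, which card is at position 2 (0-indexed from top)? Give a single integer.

Answer: 1

Derivation:
After op 1 (out_shuffle): [5 6 7 4 2 0 3 1]
After op 2 (in_shuffle): [2 5 0 6 3 7 1 4]
After op 3 (out_shuffle): [2 3 5 7 0 1 6 4]
After op 4 (reverse): [4 6 1 0 7 5 3 2]
Position 2: card 1.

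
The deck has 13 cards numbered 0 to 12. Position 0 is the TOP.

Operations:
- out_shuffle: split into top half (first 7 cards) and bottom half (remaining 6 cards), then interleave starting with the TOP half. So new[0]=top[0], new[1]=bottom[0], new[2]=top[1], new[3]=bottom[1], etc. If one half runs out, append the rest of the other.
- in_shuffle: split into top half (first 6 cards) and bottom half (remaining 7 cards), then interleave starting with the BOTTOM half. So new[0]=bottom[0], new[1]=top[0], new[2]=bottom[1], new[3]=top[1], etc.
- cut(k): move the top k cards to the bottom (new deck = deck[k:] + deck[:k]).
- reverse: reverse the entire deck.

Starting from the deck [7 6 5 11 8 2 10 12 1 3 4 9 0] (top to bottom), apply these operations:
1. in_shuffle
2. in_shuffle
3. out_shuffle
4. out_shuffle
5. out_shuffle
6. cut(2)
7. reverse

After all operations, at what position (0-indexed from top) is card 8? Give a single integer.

After op 1 (in_shuffle): [10 7 12 6 1 5 3 11 4 8 9 2 0]
After op 2 (in_shuffle): [3 10 11 7 4 12 8 6 9 1 2 5 0]
After op 3 (out_shuffle): [3 6 10 9 11 1 7 2 4 5 12 0 8]
After op 4 (out_shuffle): [3 2 6 4 10 5 9 12 11 0 1 8 7]
After op 5 (out_shuffle): [3 12 2 11 6 0 4 1 10 8 5 7 9]
After op 6 (cut(2)): [2 11 6 0 4 1 10 8 5 7 9 3 12]
After op 7 (reverse): [12 3 9 7 5 8 10 1 4 0 6 11 2]
Card 8 is at position 5.

Answer: 5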